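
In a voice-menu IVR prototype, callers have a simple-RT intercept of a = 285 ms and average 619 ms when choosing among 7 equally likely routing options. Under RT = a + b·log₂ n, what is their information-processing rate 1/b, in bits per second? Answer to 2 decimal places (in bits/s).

b = (619 − 285)/log₂ 7 = 334/2.8074 = 118.973 ms per bit = 0.11897 s/bit; the reciprocal is 8.405 bits/s.

8.41 bits/s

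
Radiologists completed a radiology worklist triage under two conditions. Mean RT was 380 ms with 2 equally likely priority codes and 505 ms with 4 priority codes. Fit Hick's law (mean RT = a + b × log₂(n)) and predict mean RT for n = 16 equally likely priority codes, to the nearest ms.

Fit slope and intercept:
  b = (505 − 380) / (log₂ 4 − log₂ 2) = 125 / (2 − 1) = 125 ms/bit
  a = 380 − 125 × 1 = 255 ms
Then RT(16) = 255 + 125 × log₂ 16 = 255 + 125 × 4 ≈ 755.000 ms.

755 ms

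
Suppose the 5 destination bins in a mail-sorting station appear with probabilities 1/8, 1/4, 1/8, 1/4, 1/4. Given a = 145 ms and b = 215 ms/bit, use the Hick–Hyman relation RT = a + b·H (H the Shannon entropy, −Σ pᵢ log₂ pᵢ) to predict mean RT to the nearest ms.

629 ms

H = −Σ pᵢ log₂ pᵢ = 0.125·3 + 0.25·2 + 0.125·3 + 0.25·2 + 0.25·2 = 2.250 bits.
RT = 145 + 215 × 2.250 = 628.75 ms.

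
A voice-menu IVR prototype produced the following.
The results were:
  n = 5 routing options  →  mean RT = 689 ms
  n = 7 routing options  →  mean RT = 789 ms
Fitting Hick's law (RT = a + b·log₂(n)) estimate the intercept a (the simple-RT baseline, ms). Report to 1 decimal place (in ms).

210.7 ms

Slope: b = (789 − 689) / (log₂ 7 − log₂ 5) = 100/0.4854 = 206.004 ms/bit.
Intercept: a = 689 − 206.004·log₂(5) = 210.673 ms.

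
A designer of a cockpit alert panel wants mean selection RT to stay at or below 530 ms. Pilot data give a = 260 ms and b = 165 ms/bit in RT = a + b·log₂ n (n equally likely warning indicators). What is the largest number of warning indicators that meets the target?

3

Set 260 + 165·log₂ n ≤ 530 → log₂ n ≤ (530 − 260)/165 = 1.6364.
So n ≤ 2^1.6364 = 3.109; the largest integer n is 3.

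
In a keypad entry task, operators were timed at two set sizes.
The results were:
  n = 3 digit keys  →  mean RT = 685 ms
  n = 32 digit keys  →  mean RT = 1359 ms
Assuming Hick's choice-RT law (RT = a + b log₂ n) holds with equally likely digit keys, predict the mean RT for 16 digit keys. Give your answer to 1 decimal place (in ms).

1161.6 ms

With log₂ n on the abscissa the relation is linear; from the two conditions:
  b = (1359 − 685) / (log₂ 32 − log₂ 3) = 674 / (5 − 1.5850) = 197.362 ms/bit
  a = 685 − 197.362 × 1.5850 = 372.188 ms
Then RT(16) = 372.188 + 197.362 × log₂ 16 = 372.188 + 197.362 × 4 ≈ 1161.638 ms.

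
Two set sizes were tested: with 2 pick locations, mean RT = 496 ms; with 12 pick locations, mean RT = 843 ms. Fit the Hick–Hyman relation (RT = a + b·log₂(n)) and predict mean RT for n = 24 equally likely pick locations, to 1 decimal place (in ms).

With log₂ n on the abscissa the relation is linear; from the two conditions:
  b = (843 − 496) / (log₂ 12 − log₂ 2) = 347 / (3.5850 − 1) = 134.238 ms/bit
  a = 496 − 134.238 × 1 = 361.762 ms
Then RT(24) = 361.762 + 134.238 × log₂ 24 = 361.762 + 134.238 × 4.5850 ≈ 977.238 ms.

977.2 ms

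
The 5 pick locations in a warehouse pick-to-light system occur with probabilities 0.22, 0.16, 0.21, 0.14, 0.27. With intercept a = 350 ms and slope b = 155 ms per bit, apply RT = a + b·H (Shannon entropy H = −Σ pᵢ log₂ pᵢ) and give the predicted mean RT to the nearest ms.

H = 0.22·log₂(1/0.22) + 0.16·log₂(1/0.16) + 0.21·log₂(1/0.21) + 0.14·log₂(1/0.14) + 0.27·log₂(1/0.27) = 2.2835 bits.
RT = 350 + 155 × 2.2835 = 703.95 ms.

704 ms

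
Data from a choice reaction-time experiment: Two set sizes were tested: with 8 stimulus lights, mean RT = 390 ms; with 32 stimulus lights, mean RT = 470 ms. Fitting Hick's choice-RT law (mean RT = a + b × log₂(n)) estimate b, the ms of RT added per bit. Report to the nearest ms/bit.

Slope: b = (470 − 390) / (log₂ 32 − log₂ 8) = 80/2.0000 = 40 ms/bit.

40 ms/bit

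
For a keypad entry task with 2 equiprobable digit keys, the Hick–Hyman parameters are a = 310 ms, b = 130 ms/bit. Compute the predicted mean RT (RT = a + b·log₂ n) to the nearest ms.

440 ms

log₂(2) = 1 bits, so RT = 310 + 130 × 1 ≈ 440.000 ms.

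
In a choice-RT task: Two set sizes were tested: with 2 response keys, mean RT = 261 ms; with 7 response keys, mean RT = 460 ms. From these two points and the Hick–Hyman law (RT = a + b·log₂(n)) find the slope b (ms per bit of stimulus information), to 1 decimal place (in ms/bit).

110.1 ms/bit

b = (RT₂ − RT₁)/(log₂ n₂ − log₂ n₁) = (460 − 261)/(2.8074 − 1) = 110.106 ms/bit.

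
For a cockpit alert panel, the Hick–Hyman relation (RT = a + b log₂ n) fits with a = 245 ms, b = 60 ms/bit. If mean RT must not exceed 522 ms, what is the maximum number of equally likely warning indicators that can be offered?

Information budget: (522 − 245)/60 = 4.6167 bits, so n ≤ 2^4.6167 = 24.533 → at most 24.

24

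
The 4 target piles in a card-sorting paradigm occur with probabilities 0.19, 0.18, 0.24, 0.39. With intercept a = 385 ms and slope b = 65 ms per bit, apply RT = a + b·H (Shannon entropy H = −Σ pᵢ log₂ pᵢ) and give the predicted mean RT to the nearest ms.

H = 0.19·log₂(1/0.19) + 0.18·log₂(1/0.18) + 0.24·log₂(1/0.24) + 0.39·log₂(1/0.39) = 1.9245 bits.
RT = 385 + 65 × 1.9245 = 510.09 ms.

510 ms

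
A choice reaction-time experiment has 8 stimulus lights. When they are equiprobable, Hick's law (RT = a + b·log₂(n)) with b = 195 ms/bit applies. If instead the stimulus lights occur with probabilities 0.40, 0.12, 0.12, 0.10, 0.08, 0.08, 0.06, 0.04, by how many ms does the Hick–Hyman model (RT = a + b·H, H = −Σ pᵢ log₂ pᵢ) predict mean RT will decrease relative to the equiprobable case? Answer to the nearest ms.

Equiprobable entropy H₀ = log₂ 8 = 3.0000 bits.
Skewed entropy H = −Σ pᵢ log₂ pᵢ = 2.6074 bits.
ΔRT = b·(H₀ − H) = 195 × 0.3926 = 76.56 ms.

77 ms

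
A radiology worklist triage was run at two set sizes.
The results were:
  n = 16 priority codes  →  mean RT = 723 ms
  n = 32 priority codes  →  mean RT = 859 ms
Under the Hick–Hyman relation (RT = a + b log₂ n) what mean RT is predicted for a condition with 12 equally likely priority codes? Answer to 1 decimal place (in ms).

666.6 ms

Solve the two-equation system in a and b:
  b = (859 − 723) / (log₂ 32 − log₂ 16) = 136 / (5 − 4) = 136.000 ms/bit
  a = 723 − 136.000 × 4 = 179.000 ms
Then RT(12) = 179.000 + 136.000 × log₂ 12 = 179.000 + 136.000 × 3.5850 ≈ 666.555 ms.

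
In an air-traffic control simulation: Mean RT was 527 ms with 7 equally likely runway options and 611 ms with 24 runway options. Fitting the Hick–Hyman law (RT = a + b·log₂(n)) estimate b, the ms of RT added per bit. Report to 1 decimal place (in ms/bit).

Slope: b = (611 − 527) / (log₂ 24 − log₂ 7) = 84/1.7776 = 47.255 ms/bit.

47.3 ms/bit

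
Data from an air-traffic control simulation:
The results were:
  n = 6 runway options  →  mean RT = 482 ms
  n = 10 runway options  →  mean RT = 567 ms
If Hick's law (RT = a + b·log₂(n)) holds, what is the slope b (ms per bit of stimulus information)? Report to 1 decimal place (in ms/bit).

115.3 ms/bit

The slope on a log₂ axis is (567 − 482) / (3.3219 − 2.5850) = 115.338 ms/bit.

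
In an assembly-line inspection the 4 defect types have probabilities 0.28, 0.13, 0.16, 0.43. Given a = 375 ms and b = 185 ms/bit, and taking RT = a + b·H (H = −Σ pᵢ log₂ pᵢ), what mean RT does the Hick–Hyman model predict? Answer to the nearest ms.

Entropy contributions −pᵢ log₂ pᵢ: 0.5142, 0.3826, 0.4230, 0.5236; sum H = 1.8434 bits.
RT = a + bH = 375 + 185·1.8434 = 716.04 ms.

716 ms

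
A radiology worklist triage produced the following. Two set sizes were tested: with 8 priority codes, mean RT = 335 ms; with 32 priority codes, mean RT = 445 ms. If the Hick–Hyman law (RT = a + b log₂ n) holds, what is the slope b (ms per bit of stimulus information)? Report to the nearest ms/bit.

b = (RT₂ − RT₁)/(log₂ n₂ − log₂ n₁) = (445 − 335)/(5 − 3) = 55 ms/bit.

55 ms/bit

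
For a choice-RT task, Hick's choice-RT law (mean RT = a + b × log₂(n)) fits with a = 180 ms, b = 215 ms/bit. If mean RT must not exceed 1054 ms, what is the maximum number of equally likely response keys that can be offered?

16

215·log₂ n ≤ 1054 − 180 = 874, giving log₂ n ≤ 4.0651 and n ≤ 16.739. The largest whole number is 16.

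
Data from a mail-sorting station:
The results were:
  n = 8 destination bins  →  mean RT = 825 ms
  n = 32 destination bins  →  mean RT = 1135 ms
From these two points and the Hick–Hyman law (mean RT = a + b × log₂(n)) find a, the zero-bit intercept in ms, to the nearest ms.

b = (RT₂ − RT₁)/(log₂ n₂ − log₂ n₁) = (1135 − 825)/(5 − 3) = 155 ms/bit.
a = RT₁ − b·log₂ n₁ = 825 − 155 × 3 = 360.000 ms.

360 ms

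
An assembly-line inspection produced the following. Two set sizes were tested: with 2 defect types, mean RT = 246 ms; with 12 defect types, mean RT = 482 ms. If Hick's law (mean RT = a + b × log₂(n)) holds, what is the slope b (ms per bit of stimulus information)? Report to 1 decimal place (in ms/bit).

91.3 ms/bit

Slope: b = (482 − 246) / (log₂ 12 − log₂ 2) = 236/2.5850 = 91.297 ms/bit.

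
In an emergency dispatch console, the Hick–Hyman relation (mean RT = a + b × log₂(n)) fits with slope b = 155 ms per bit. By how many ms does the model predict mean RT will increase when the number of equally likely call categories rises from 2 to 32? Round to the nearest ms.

ΔRT = (a + b log₂ n₂) − (a + b log₂ n₁) = b·(log₂ n₂ − log₂ n₁).
log₂(32) − log₂(2) = log₂(32/2) = log₂(16) = 4.
ΔRT = 155 × 4.0000 = 620.000 ms.

620 ms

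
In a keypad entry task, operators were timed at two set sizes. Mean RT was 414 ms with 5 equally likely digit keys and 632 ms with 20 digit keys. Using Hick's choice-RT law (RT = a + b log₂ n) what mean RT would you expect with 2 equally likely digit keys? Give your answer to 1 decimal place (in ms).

With log₂ n on the abscissa the relation is linear; from the two conditions:
  b = (632 − 414) / (log₂ 20 − log₂ 5) = 218 / (4.3219 − 2.3219) = 109.000 ms/bit
  a = 414 − 109.000 × 2.3219 = 160.910 ms
Then RT(2) = 160.910 + 109.000 × log₂ 2 = 160.910 + 109.000 × 1 ≈ 269.910 ms.

269.9 ms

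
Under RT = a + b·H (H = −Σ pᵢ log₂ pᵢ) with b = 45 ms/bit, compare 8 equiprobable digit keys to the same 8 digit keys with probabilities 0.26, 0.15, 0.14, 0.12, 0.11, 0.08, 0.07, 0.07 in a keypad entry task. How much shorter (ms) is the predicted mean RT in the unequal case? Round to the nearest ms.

Equiprobable entropy H₀ = log₂ 8 = 3.0000 bits.
Skewed entropy H = −Σ pᵢ log₂ pᵢ = 2.8589 bits.
ΔRT = b·(H₀ − H) = 45 × 0.1411 = 6.35 ms.

6 ms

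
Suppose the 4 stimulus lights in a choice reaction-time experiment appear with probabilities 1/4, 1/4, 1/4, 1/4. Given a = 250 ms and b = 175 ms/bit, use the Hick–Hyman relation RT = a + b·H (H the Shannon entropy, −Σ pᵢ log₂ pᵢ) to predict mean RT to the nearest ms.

Each term −pᵢ log₂ pᵢ: 0.25·2 + 0.25·2 + 0.25·2 + 0.25·2; summed, H = 2.000 bits.
Mean RT = a + bH = 250 + 175·2.000 = 600.00 ms.

600 ms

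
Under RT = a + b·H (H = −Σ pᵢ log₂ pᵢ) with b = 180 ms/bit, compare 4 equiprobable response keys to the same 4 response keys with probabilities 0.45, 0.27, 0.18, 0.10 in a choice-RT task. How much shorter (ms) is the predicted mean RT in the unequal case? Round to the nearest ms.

35 ms

The RT saving is b·ΔH. Equiprobable H₀ = log₂(4) = 2.0000 bits; with the given probabilities H = 1.8059 bits.
b·(H₀ − H) = 180 × (2.0000 − 1.8059) = 34.93 ms.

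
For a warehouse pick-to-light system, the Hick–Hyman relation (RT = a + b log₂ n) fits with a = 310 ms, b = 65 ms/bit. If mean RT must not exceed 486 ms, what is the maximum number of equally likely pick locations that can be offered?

6

Information budget: (486 − 310)/65 = 2.7077 bits, so n ≤ 2^2.7077 = 6.533 → at most 6.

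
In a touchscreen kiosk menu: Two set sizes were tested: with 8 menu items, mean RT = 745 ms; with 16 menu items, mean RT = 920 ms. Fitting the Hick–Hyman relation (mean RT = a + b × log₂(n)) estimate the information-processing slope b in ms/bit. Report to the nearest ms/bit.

175 ms/bit

The slope on a log₂ axis is (920 − 745) / (4 − 3) = 175 ms/bit.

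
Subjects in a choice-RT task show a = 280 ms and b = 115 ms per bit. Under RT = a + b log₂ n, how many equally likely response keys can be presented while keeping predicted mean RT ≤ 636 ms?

Information budget: (636 − 280)/115 = 3.0957 bits, so n ≤ 2^3.0957 = 8.548 → at most 8.

8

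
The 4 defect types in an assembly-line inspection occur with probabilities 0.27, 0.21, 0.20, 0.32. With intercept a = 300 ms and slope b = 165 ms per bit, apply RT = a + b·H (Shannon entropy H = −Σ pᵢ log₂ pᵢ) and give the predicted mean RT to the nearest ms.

H = 0.27·log₂(1/0.27) + 0.21·log₂(1/0.21) + 0.20·log₂(1/0.20) + 0.32·log₂(1/0.32) = 1.9733 bits.
RT = 300 + 165 × 1.9733 = 625.59 ms.

626 ms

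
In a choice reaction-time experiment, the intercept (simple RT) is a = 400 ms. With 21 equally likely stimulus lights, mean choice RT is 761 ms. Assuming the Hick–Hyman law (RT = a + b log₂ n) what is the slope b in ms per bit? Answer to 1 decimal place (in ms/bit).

21 alternatives carry log₂ 21 = 4.3923 bits; the choice cost is 761 − 400 = 361 ms, so b = 361/4.3923 = 82.189 ms/bit.

82.2 ms/bit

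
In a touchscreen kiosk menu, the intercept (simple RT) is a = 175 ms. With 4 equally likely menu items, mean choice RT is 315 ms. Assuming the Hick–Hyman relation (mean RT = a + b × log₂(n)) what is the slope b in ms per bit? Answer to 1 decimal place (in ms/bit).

4 alternatives carry log₂ 4 = 2 bits; the choice cost is 315 − 175 = 140 ms, so b = 140/2 = 70.000 ms/bit.

70.0 ms/bit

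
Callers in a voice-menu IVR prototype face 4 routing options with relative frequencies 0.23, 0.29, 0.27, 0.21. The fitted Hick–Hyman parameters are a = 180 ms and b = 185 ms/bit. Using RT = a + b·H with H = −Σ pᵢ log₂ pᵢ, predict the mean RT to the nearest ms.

548 ms

Entropy contributions −pᵢ log₂ pᵢ: 0.4877, 0.5179, 0.5100, 0.4728; sum H = 1.9884 bits.
RT = a + bH = 180 + 185·1.9884 = 547.86 ms.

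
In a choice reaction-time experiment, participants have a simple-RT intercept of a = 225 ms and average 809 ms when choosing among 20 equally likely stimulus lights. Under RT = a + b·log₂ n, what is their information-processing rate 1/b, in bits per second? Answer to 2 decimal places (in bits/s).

b = (809 − 225)/log₂ 20 = 584/4.3219 = 135.125 ms per bit = 0.13512 s/bit; the reciprocal is 7.401 bits/s.

7.40 bits/s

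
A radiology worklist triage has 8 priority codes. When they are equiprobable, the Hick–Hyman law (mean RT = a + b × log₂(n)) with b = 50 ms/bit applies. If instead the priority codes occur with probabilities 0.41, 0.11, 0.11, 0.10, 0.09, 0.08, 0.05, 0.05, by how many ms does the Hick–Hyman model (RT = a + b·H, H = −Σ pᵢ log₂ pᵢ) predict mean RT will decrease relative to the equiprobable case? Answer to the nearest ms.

20 ms

The RT saving is b·ΔH. Equiprobable H₀ = log₂(8) = 3.0000 bits; with the given probabilities H = 2.5965 bits.
b·(H₀ − H) = 50 × (3.0000 − 2.5965) = 20.17 ms.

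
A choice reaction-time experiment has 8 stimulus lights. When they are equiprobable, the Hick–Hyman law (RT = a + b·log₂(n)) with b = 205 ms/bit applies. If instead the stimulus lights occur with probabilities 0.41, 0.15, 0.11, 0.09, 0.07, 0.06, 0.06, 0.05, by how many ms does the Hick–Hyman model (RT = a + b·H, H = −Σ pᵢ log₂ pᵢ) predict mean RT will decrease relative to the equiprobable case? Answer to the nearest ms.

Equiprobable entropy H₀ = log₂ 8 = 3.0000 bits.
Skewed entropy H = −Σ pᵢ log₂ pᵢ = 2.5726 bits.
ΔRT = b·(H₀ − H) = 205 × 0.4274 = 87.62 ms.

88 ms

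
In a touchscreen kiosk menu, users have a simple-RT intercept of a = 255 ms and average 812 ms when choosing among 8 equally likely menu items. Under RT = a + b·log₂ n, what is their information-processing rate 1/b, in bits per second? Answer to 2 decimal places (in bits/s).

Choice component = 812 − 255 = 557 ms over log₂(8) = 3 bits.
b = 557 / 3 = 185.667 ms/bit, so 1/b = 5.386 bits/s.

5.39 bits/s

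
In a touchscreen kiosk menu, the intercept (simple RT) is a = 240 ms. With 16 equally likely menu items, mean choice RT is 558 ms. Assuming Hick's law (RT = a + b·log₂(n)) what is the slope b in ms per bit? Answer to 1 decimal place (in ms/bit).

79.5 ms/bit

b = (558 − 240) / log₂(16) = 318 / 4 = 79.500 ms/bit.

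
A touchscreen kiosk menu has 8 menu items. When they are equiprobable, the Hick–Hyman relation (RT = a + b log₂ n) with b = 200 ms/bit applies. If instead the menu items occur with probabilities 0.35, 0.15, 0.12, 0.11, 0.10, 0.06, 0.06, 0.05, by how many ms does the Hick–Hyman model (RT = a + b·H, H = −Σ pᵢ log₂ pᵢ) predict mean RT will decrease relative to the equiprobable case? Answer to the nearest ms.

Equiprobable entropy H₀ = log₂ 8 = 3.0000 bits.
Skewed entropy H = −Σ pᵢ log₂ pᵢ = 2.6934 bits.
ΔRT = b·(H₀ − H) = 200 × 0.3066 = 61.33 ms.

61 ms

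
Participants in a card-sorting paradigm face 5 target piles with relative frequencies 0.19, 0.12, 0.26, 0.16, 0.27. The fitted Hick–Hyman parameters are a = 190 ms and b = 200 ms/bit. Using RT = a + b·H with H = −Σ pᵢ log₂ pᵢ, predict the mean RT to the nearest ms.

642 ms

H = 0.19·log₂(1/0.19) + 0.12·log₂(1/0.12) + 0.26·log₂(1/0.26) + 0.16·log₂(1/0.16) + 0.27·log₂(1/0.27) = 2.2606 bits.
RT = 190 + 200 × 2.2606 = 642.12 ms.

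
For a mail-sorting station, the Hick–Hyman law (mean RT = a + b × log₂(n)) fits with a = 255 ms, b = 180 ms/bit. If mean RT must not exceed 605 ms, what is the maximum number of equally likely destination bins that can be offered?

180·log₂ n ≤ 605 − 255 = 350, giving log₂ n ≤ 1.9444 and n ≤ 3.849. The largest whole number is 3.

3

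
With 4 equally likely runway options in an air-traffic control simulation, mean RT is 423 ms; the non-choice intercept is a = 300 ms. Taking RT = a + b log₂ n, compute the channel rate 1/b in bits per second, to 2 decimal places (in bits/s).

b = (423 − 300)/log₂ 4 = 123/2 = 61.500 ms per bit = 0.06150 s/bit; the reciprocal is 16.260 bits/s.

16.26 bits/s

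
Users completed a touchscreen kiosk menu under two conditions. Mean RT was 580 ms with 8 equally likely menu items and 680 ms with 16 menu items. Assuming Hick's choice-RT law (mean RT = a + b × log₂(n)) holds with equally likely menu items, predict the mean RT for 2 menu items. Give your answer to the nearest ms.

With log₂ n on the abscissa the relation is linear; from the two conditions:
  b = (680 − 580) / (log₂ 16 − log₂ 8) = 100 / (4 − 3) = 100 ms/bit
  a = 580 − 100 × 3 = 280 ms
Then RT(2) = 280 + 100 × log₂ 2 = 280 + 100 × 1 ≈ 380.000 ms.

380 ms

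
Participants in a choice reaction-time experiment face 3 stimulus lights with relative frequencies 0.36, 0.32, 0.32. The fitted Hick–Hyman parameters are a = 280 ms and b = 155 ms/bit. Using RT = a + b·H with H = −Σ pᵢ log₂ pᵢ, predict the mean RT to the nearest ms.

525 ms

H = 0.36·log₂(1/0.36) + 0.32·log₂(1/0.32) + 0.32·log₂(1/0.32) = 1.5827 bits.
RT = 280 + 155 × 1.5827 = 525.32 ms.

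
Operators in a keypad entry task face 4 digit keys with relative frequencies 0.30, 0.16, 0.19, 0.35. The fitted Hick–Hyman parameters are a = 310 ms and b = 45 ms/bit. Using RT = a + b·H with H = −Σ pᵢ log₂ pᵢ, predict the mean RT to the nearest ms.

Entropy contributions −pᵢ log₂ pᵢ: 0.5211, 0.4230, 0.4552, 0.5301; sum H = 1.9294 bits.
RT = a + bH = 310 + 45·1.9294 = 396.82 ms.

397 ms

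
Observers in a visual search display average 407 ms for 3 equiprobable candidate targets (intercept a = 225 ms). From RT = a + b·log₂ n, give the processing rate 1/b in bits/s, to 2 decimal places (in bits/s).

Choice component = 407 − 225 = 182 ms over log₂(3) = 1.5850 bits.
b = 182 / 1.5850 = 114.829 ms/bit, so 1/b = 8.709 bits/s.

8.71 bits/s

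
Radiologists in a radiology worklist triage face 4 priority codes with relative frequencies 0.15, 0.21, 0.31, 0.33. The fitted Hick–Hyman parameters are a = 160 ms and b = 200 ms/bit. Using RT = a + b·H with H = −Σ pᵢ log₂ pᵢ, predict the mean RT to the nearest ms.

H = 0.15·log₂(1/0.15) + 0.21·log₂(1/0.21) + 0.31·log₂(1/0.31) + 0.33·log₂(1/0.33) = 1.9350 bits.
RT = 160 + 200 × 1.9350 = 547.00 ms.

547 ms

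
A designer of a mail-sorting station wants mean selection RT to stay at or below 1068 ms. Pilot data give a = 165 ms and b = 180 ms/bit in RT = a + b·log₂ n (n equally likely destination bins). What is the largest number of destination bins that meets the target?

180·log₂ n ≤ 1068 − 165 = 903, giving log₂ n ≤ 5.0167 and n ≤ 32.372. The largest whole number is 32.

32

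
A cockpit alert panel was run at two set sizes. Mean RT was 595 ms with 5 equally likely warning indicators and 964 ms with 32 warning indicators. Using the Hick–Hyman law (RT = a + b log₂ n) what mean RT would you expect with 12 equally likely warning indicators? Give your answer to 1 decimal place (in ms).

769.0 ms

With log₂ n on the abscissa the relation is linear; from the two conditions:
  b = (964 − 595) / (log₂ 32 − log₂ 5) = 369 / (5 − 2.3219) = 137.786 ms/bit
  a = 595 − 137.786 × 2.3219 = 275.072 ms
Then RT(12) = 275.072 + 137.786 × log₂ 12 = 275.072 + 137.786 × 3.5850 ≈ 769.028 ms.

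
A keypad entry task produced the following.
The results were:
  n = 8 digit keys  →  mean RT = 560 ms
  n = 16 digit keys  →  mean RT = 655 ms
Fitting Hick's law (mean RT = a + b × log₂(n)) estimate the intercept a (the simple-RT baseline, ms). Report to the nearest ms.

Slope: b = (655 − 560) / (log₂ 16 − log₂ 8) = 95/1.0000 = 95 ms/bit.
a = RT₁ − b·log₂ n₁ = 560 − 95 × 3 = 275.000 ms.

275 ms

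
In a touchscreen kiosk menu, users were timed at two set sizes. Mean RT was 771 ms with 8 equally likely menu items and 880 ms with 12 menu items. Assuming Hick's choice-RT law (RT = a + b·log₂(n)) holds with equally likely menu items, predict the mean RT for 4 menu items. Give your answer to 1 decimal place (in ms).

Solve the two-equation system in a and b:
  b = (880 − 771) / (log₂ 12 − log₂ 8) = 109 / (3.5850 − 3) = 186.337 ms/bit
  a = 771 − 186.337 × 3 = 211.990 ms
Then RT(4) = 211.990 + 186.337 × log₂ 4 = 211.990 + 186.337 × 2 ≈ 584.663 ms.

584.7 ms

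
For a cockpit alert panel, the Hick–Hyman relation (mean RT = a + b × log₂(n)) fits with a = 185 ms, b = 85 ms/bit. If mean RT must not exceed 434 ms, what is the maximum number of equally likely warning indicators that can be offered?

Set 185 + 85·log₂ n ≤ 434 → log₂ n ≤ (434 − 185)/85 = 2.9294.
So n ≤ 2^2.9294 = 7.618; the largest integer n is 7.

7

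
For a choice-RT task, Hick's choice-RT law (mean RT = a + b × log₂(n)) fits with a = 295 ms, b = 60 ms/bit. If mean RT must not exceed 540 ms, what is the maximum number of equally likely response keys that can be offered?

16

Information budget: (540 − 295)/60 = 4.0833 bits, so n ≤ 2^4.0833 = 16.951 → at most 16.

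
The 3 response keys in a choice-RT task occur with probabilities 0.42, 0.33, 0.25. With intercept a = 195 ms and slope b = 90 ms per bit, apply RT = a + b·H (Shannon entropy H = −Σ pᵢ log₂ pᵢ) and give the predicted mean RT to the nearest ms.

335 ms

H = 0.42·log₂(1/0.42) + 0.33·log₂(1/0.33) + 0.25·log₂(1/0.25) = 1.5535 bits.
RT = 195 + 90 × 1.5535 = 334.81 ms.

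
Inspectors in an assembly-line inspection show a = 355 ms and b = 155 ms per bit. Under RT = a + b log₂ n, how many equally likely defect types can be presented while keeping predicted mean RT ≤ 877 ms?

10

Set 355 + 155·log₂ n ≤ 877 → log₂ n ≤ (877 − 355)/155 = 3.3677.
So n ≤ 2^3.3677 = 10.323; the largest integer n is 10.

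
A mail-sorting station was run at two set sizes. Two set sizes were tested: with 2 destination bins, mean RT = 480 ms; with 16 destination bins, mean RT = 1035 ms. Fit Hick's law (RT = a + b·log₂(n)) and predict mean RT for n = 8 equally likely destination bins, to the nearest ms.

850 ms

Solve the two-equation system in a and b:
  b = (1035 − 480) / (log₂ 16 − log₂ 2) = 555 / (4 − 1) = 185 ms/bit
  a = 480 − 185 × 1 = 295 ms
Then RT(8) = 295 + 185 × log₂ 8 = 295 + 185 × 3 ≈ 850.000 ms.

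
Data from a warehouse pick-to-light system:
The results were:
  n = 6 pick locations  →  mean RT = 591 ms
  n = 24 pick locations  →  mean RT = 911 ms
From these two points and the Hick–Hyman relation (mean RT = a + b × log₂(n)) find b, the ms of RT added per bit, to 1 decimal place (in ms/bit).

160.0 ms/bit

b = (RT₂ − RT₁)/(log₂ n₂ − log₂ n₁) = (911 − 591)/(4.5850 − 2.5850) = 160.000 ms/bit.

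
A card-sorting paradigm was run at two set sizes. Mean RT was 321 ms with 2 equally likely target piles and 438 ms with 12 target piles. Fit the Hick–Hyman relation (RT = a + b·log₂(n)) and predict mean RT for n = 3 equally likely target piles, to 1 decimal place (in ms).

347.5 ms

RT is linear in log₂ n, so two points fix the line:
  b = (438 − 321) / (log₂ 12 − log₂ 2) = 117 / (3.5850 − 1) = 45.262 ms/bit
  a = 321 − 45.262 × 1 = 275.738 ms
Then RT(3) = 275.738 + 45.262 × log₂ 3 = 275.738 + 45.262 × 1.5850 ≈ 347.476 ms.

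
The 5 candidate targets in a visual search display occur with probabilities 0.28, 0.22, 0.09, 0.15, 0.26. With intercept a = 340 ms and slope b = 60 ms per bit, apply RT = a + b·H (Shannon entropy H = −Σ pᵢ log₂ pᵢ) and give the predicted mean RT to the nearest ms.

H = 0.28·log₂(1/0.28) + 0.22·log₂(1/0.22) + 0.09·log₂(1/0.09) + 0.15·log₂(1/0.15) + 0.26·log₂(1/0.26) = 2.2233 bits.
RT = 340 + 60 × 2.2233 = 473.40 ms.

473 ms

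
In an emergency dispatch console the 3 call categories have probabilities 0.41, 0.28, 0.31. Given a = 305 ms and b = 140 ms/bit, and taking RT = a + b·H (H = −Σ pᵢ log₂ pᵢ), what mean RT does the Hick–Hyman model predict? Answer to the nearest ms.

524 ms

Entropy contributions −pᵢ log₂ pᵢ: 0.5274, 0.5142, 0.5238; sum H = 1.5654 bits.
RT = a + bH = 305 + 140·1.5654 = 524.16 ms.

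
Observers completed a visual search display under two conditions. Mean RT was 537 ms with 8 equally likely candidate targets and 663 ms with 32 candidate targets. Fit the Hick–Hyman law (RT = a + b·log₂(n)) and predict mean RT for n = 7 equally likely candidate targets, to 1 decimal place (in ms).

524.9 ms

Solve the two-equation system in a and b:
  b = (663 − 537) / (log₂ 32 − log₂ 8) = 126 / (5 − 3) = 63.000 ms/bit
  a = 537 − 63.000 × 3 = 348.000 ms
Then RT(7) = 348.000 + 63.000 × log₂ 7 = 348.000 + 63.000 × 2.8074 ≈ 524.863 ms.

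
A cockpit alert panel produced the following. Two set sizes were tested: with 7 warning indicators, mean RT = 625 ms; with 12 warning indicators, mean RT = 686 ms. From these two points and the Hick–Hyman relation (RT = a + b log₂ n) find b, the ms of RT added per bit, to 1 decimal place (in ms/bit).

Slope: b = (686 − 625) / (log₂ 12 − log₂ 7) = 61/0.7776 = 78.446 ms/bit.

78.4 ms/bit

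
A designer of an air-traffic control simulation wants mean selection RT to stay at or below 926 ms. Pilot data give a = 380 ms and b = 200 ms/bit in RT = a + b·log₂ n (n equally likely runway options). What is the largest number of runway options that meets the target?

6

Information budget: (926 − 380)/200 = 2.7300 bits, so n ≤ 2^2.7300 = 6.635 → at most 6.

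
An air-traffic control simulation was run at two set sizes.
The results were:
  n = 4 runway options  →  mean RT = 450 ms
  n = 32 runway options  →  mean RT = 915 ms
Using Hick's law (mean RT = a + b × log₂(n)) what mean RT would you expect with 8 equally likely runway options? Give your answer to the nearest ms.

RT is linear in log₂ n, so two points fix the line:
  b = (915 − 450) / (log₂ 32 − log₂ 4) = 465 / (5 − 2) = 155 ms/bit
  a = 450 − 155 × 2 = 140 ms
Then RT(8) = 140 + 155 × log₂ 8 = 140 + 155 × 3 ≈ 605.000 ms.

605 ms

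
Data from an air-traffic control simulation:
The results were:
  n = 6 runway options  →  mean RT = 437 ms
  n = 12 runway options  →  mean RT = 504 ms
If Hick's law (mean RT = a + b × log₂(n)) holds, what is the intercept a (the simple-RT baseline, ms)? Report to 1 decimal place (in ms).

263.8 ms

The slope on a log₂ axis is (504 − 437) / (3.5850 − 2.5850) = 67.000 ms/bit.
Intercept: a = 437 − 67.000·log₂(6) = 263.808 ms.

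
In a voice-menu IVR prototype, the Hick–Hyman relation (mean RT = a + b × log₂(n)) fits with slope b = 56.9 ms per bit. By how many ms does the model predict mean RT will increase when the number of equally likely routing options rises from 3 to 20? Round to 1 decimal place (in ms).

ΔRT = (a + b log₂ n₂) − (a + b log₂ n₁) = b·(log₂ n₂ − log₂ n₁).
log₂(20) − log₂(3) = 4.3219 − 1.5850 = 2.7370.
ΔRT = 56.9 × 2.7370 = 155.733 ms.

155.7 ms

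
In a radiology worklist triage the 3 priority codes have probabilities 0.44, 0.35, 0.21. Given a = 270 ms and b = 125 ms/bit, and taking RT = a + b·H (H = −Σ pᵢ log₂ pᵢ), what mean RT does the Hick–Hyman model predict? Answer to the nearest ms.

461 ms

Entropy contributions −pᵢ log₂ pᵢ: 0.5211, 0.5301, 0.4728; sum H = 1.5241 bits.
RT = a + bH = 270 + 125·1.5241 = 460.51 ms.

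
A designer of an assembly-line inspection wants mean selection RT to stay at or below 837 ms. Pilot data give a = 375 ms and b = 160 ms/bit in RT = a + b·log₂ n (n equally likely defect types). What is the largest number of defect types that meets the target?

Set 375 + 160·log₂ n ≤ 837 → log₂ n ≤ (837 − 375)/160 = 2.8875.
So n ≤ 2^2.8875 = 7.400; the largest integer n is 7.

7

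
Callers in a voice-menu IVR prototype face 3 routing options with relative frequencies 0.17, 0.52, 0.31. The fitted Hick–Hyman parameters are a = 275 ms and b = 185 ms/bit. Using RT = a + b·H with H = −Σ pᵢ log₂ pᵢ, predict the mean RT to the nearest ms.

H = 0.17·log₂(1/0.17) + 0.52·log₂(1/0.52) + 0.31·log₂(1/0.31) = 1.4490 bits.
RT = 275 + 185 × 1.4490 = 543.06 ms.

543 ms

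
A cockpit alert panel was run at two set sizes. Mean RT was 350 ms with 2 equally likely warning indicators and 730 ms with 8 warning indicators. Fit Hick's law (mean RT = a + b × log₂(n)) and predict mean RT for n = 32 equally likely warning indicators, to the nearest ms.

1110 ms

RT is linear in log₂ n, so two points fix the line:
  b = (730 − 350) / (log₂ 8 − log₂ 2) = 380 / (3 − 1) = 190 ms/bit
  a = 350 − 190 × 1 = 160 ms
Then RT(32) = 160 + 190 × log₂ 32 = 160 + 190 × 5 ≈ 1110.000 ms.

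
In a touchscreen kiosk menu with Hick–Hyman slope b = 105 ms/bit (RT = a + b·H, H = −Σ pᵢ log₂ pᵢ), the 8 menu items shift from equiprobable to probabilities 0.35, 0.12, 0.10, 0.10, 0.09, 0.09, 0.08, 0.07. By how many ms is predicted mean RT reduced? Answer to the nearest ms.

27 ms

Equiprobable entropy H₀ = log₂ 8 = 3.0000 bits.
Skewed entropy H = −Σ pᵢ log₂ pᵢ = 2.7469 bits.
ΔRT = b·(H₀ − H) = 105 × 0.2531 = 26.57 ms.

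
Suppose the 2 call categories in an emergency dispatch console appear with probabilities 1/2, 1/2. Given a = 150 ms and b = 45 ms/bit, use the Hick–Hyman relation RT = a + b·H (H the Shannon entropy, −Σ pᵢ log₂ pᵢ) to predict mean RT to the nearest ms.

195 ms

Each term −pᵢ log₂ pᵢ: 0.5·1 + 0.5·1; summed, H = 1.000 bits.
Mean RT = a + bH = 150 + 45·1.000 = 195.00 ms.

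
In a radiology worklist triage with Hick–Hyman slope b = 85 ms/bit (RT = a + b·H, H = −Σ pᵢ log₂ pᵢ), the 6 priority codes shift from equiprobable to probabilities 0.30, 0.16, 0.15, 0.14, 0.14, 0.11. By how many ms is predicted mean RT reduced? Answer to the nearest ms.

The RT saving is b·ΔH. Equiprobable H₀ = log₂(6) = 2.5850 bits; with the given probabilities H = 2.4992 bits.
b·(H₀ − H) = 85 × (2.5850 − 2.4992) = 7.29 ms.

7 ms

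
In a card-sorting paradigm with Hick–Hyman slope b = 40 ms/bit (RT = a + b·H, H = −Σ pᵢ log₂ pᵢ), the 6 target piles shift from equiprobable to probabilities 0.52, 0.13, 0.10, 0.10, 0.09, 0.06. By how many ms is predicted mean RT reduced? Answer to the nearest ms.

Equiprobable entropy H₀ = log₂ 6 = 2.5850 bits.
Skewed entropy H = −Σ pᵢ log₂ pᵢ = 2.0938 bits.
ΔRT = b·(H₀ − H) = 40 × 0.4912 = 19.65 ms.

20 ms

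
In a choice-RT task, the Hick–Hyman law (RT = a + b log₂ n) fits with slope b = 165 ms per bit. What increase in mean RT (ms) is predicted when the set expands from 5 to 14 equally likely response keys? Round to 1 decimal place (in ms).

The intercept a cancels: ΔRT = b·(log₂ n₂ − log₂ n₁) = b·log₂(n₂/n₁).
log₂(14) − log₂(5) = 3.8074 − 2.3219 = 1.4854.
ΔRT = 165 × 1.4854 = 245.095 ms.

245.1 ms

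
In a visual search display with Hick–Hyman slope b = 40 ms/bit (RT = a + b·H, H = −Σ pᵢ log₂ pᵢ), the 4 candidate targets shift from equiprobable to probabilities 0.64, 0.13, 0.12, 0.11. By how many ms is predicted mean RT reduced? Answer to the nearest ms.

Equiprobable entropy H₀ = log₂ 4 = 2.0000 bits.
Skewed entropy H = −Σ pᵢ log₂ pᵢ = 1.5121 bits.
ΔRT = b·(H₀ − H) = 40 × 0.4879 = 19.52 ms.

20 ms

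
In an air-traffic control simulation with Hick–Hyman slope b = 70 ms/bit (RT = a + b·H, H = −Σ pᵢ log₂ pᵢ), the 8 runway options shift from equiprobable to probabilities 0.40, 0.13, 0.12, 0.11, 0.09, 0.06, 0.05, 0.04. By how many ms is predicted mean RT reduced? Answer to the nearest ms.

Equiprobable entropy H₀ = log₂ 8 = 3.0000 bits.
Skewed entropy H = −Σ pᵢ log₂ pᵢ = 2.5868 bits.
ΔRT = b·(H₀ − H) = 70 × 0.4132 = 28.92 ms.

29 ms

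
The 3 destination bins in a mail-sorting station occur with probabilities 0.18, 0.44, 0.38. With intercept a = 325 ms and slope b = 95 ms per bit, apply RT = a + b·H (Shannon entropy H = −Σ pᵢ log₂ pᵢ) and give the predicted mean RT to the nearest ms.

467 ms

H = 0.18·log₂(1/0.18) + 0.44·log₂(1/0.44) + 0.38·log₂(1/0.38) = 1.4969 bits.
RT = 325 + 95 × 1.4969 = 467.21 ms.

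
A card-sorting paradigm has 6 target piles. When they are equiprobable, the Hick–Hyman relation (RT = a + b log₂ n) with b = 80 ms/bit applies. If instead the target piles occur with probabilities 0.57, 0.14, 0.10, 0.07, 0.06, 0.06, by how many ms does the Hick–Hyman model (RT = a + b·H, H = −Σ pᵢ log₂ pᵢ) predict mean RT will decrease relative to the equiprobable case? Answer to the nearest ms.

Equiprobable entropy H₀ = log₂ 6 = 2.5850 bits.
Skewed entropy H = −Σ pᵢ log₂ pᵢ = 1.9472 bits.
ΔRT = b·(H₀ − H) = 80 × 0.6378 = 51.02 ms.

51 ms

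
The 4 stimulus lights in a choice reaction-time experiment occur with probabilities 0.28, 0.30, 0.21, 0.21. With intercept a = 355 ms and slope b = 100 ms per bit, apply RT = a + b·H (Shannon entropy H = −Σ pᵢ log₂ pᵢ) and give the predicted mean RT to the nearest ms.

Entropy contributions −pᵢ log₂ pᵢ: 0.5142, 0.5211, 0.4728, 0.4728; sum H = 1.9810 bits.
RT = a + bH = 355 + 100·1.9810 = 553.10 ms.

553 ms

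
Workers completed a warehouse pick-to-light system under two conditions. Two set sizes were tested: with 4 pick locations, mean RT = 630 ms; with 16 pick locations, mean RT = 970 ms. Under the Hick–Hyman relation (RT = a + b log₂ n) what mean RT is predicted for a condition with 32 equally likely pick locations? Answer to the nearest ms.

With log₂ n on the abscissa the relation is linear; from the two conditions:
  b = (970 − 630) / (log₂ 16 − log₂ 4) = 340 / (4 − 2) = 170 ms/bit
  a = 630 − 170 × 2 = 290 ms
Then RT(32) = 290 + 170 × log₂ 32 = 290 + 170 × 5 ≈ 1140.000 ms.

1140 ms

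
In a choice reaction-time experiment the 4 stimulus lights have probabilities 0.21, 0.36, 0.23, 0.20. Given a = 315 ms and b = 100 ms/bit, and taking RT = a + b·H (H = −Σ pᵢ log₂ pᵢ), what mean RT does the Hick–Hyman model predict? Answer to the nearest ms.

H = 0.21·log₂(1/0.21) + 0.36·log₂(1/0.36) + 0.23·log₂(1/0.23) + 0.20·log₂(1/0.20) = 1.9555 bits.
RT = 315 + 100 × 1.9555 = 510.55 ms.

511 ms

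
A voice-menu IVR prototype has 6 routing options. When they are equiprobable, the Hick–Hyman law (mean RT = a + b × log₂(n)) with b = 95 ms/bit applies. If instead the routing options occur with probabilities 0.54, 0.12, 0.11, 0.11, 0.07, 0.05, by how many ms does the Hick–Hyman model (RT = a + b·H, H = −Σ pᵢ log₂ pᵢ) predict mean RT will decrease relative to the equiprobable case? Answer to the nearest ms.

52 ms

Equiprobable entropy H₀ = log₂ 6 = 2.5850 bits.
Skewed entropy H = −Σ pᵢ log₂ pᵢ = 2.0323 bits.
ΔRT = b·(H₀ − H) = 95 × 0.5526 = 52.50 ms.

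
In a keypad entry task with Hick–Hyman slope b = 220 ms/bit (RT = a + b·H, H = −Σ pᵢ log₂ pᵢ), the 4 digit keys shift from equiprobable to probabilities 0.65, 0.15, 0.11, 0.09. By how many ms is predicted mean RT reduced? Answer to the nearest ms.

115 ms

The RT saving is b·ΔH. Equiprobable H₀ = log₂(4) = 2.0000 bits; with the given probabilities H = 1.4775 bits.
b·(H₀ − H) = 220 × (2.0000 − 1.4775) = 114.96 ms.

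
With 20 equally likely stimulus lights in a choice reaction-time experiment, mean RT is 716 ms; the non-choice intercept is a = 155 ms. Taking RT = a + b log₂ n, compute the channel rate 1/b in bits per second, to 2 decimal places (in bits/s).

7.70 bits/s

Choice component = 716 − 155 = 561 ms over log₂(20) = 4.3219 bits.
b = 561 / 4.3219 = 129.803 ms/bit, so 1/b = 7.704 bits/s.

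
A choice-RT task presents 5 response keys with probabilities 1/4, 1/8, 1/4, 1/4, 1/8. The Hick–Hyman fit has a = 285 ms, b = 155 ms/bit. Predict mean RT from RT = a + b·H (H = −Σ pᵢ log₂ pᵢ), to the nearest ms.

H = −Σ pᵢ log₂ pᵢ = 0.25·2 + 0.125·3 + 0.25·2 + 0.25·2 + 0.125·3 = 2.250 bits.
RT = 285 + 155 × 2.250 = 633.75 ms.

634 ms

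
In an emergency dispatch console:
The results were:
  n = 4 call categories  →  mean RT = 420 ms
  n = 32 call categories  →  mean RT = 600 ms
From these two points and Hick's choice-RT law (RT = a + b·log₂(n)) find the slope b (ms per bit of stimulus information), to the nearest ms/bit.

60 ms/bit

Slope: b = (600 − 420) / (log₂ 32 − log₂ 4) = 180/3.0000 = 60 ms/bit.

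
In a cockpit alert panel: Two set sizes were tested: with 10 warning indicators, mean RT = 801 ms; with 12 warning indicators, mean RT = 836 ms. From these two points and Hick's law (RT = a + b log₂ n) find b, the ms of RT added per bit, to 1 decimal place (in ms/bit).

133.1 ms/bit

The slope on a log₂ axis is (836 − 801) / (3.5850 − 3.3219) = 133.062 ms/bit.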